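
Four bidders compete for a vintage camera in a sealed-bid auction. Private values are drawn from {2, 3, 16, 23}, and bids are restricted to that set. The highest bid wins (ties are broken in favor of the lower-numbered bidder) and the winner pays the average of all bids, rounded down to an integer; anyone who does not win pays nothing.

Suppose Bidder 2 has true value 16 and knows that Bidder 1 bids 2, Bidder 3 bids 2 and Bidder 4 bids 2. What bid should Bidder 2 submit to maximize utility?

Bid 2: loses, pays 0, utility 0.
Bid 3: wins, pays 2, utility 16 - 2 = 14.
Bid 16: wins, pays 5, utility 16 - 5 = 11.
Bid 23: wins, pays 7, utility 16 - 7 = 9.
The best choice is 3 with utility 14.

3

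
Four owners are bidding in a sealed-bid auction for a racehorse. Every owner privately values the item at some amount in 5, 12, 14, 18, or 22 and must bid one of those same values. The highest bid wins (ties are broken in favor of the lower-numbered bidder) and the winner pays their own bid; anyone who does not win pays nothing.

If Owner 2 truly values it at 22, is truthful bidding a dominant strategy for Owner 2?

Consider the case where Owner 1 bids 5, Owner 3 bids 5 and Owner 4 bids 5.
Truthful bid 22: wins, pays 22, utility 22 - 22 = 0.
Bid 12 instead: wins, pays 12, utility 22 - 12 = 10.
Since 10 > 0, bidding 12 is strictly better here, so truthful bidding is not dominant.

No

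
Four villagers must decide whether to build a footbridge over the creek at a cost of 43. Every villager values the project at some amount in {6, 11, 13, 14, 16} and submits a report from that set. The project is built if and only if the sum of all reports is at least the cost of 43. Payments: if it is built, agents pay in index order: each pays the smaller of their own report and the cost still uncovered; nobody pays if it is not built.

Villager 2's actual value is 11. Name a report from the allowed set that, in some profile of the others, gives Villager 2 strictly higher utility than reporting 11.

6

Suppose Villager 1 reports 6, Villager 3 reports 16 and Villager 4 reports 16.
Report 11: project built, pays 11, utility 11 - 11 = 0.
Report 6: project built, pays 6, utility 11 - 6 = 5.
So reporting 6 beats truth here (5 > 0).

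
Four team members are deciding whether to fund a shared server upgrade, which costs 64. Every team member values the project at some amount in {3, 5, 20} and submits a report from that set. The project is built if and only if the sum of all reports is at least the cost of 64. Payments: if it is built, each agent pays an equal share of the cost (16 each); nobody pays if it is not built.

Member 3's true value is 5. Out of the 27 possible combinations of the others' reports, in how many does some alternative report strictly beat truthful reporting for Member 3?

Others report (20, 20, 20): truth gives -11; report 3 gives 0 > -11. Violating.
Others report (3, 3, 3): truth gives 0; no alternative beats it.
Others report (3, 3, 5): truth gives 0; no alternative beats it.
(Checking all 27 profiles: 1 has a profitable deviation, 26 do not.)

1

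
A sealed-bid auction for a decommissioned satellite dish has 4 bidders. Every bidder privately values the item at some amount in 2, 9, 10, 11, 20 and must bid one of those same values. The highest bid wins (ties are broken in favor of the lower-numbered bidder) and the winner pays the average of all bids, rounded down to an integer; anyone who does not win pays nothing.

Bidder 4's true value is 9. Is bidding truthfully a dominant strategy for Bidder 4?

Consider the case where Bidder 1 bids 2, Bidder 2 bids 2 and Bidder 3 bids 9.
Truthful bid 9: loses, pays 0, utility 0.
Bid 10 instead: wins, pays 5, utility 9 - 5 = 4.
Since 4 > 0, bidding 10 is strictly better here, so truthful bidding is not dominant.

No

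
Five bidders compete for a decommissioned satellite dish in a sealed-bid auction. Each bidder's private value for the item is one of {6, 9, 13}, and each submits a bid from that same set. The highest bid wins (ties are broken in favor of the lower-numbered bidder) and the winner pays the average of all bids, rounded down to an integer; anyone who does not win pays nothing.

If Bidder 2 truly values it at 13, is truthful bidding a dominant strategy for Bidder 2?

No

Consider the case where Bidder 1 bids 6, Bidder 3 bids 6, Bidder 4 bids 6 and Bidder 5 bids 6.
Truthful bid 13: wins, pays 7, utility 13 - 7 = 6.
Bid 9 instead: wins, pays 6, utility 13 - 6 = 7.
Since 7 > 6, bidding 9 is strictly better here, so truthful bidding is not dominant.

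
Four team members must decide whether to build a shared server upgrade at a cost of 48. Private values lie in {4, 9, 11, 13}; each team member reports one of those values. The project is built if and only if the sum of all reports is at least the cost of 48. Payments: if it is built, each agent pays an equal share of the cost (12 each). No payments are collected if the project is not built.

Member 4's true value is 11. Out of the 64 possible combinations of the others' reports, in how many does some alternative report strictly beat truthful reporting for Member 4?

4

Others report (11, 13, 13): truth gives -1; report 4 gives 0 > -1. Violating.
Others report (13, 11, 13): truth gives -1; report 4 gives 0 > -1. Violating.
Others report (13, 13, 11): truth gives -1; report 4 gives 0 > -1. Violating.
Others report (13, 13, 13): truth gives -1; report 4 gives 0 > -1. Violating.
Others report (4, 4, 4): truth gives 0; no alternative beats it.
Others report (4, 4, 9): truth gives 0; no alternative beats it.
(Checking all 64 profiles: 4 have a profitable deviation, 60 do not.)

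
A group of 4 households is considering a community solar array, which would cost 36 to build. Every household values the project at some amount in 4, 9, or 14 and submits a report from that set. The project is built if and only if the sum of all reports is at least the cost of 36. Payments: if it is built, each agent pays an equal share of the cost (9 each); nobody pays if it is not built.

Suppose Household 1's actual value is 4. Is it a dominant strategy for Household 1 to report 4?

Yes

Check each profile of the others' reports and compare truth against every alternative report.
Others report (4, 9, 14): truth gives 0, best alternative gives -5.
Others report (4, 14, 9): truth gives 0, best alternative gives -5.
Others report (9, 4, 14): truth gives 0, best alternative gives -5.
Others report (9, 9, 9): truth gives 0, best alternative gives -5.
Others report (9, 14, 4): truth gives 0, best alternative gives -5.
Others report (14, 4, 9): truth gives 0, best alternative gives -5.
(Remaining 21 profiles checked similarly; truth is weakly best in each.)
In every case the truthful report is at least as good as any alternative, so it is a dominant strategy.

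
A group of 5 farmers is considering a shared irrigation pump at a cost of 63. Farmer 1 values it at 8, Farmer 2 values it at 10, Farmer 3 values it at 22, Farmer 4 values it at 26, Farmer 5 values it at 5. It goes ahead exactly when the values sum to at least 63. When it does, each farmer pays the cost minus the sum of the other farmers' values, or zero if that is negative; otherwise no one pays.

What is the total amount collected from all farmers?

34

Total value 71 ≥ cost 63, so it is built.
Farmer 1: others sum to 63; max(0, 63 - 63) = 0.
Farmer 2: others sum to 61; max(0, 63 - 61) = 2.
Farmer 3: others sum to 49; max(0, 63 - 49) = 14.
Farmer 4: others sum to 45; max(0, 63 - 45) = 18.
Farmer 5: others sum to 66; max(0, 63 - 66) = 0.
Total collected = 0 + 2 + 14 + 18 + 0 = 34.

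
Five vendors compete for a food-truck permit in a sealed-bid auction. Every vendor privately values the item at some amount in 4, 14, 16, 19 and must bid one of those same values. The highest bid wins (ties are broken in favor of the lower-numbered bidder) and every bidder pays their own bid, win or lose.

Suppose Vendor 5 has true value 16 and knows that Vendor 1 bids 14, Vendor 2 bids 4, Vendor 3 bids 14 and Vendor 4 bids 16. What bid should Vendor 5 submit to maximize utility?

19

Bid 4: loses but pays 4, utility -4.
Bid 14: loses but pays 14, utility -14.
Bid 16: loses but pays 16, utility -16.
Bid 19: wins, pays 19, utility 16 - 19 = -3.
The best choice is 19 with utility -3.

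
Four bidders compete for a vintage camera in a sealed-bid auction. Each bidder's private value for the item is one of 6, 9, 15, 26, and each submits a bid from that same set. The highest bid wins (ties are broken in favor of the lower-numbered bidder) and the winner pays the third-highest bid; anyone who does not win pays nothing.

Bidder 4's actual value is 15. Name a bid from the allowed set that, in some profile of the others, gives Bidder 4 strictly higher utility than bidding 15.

26

Suppose Bidder 1 bids 6, Bidder 2 bids 6 and Bidder 3 bids 15.
Bid 15: loses, pays 0, utility 0.
Bid 26: wins, pays 6, utility 15 - 6 = 9.
So bidding 26 beats truth here (9 > 0).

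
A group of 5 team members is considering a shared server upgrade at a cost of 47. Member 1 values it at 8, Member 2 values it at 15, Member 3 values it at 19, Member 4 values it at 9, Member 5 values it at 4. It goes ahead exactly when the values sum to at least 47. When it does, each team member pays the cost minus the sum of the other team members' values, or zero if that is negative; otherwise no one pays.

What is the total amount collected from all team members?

19

Total value 55 ≥ cost 47, so it is built.
Member 1: others sum to 47; max(0, 47 - 47) = 0.
Member 2: others sum to 40; max(0, 47 - 40) = 7.
Member 3: others sum to 36; max(0, 47 - 36) = 11.
Member 4: others sum to 46; max(0, 47 - 46) = 1.
Member 5: others sum to 51; max(0, 47 - 51) = 0.
Total collected = 0 + 7 + 11 + 1 + 0 = 19.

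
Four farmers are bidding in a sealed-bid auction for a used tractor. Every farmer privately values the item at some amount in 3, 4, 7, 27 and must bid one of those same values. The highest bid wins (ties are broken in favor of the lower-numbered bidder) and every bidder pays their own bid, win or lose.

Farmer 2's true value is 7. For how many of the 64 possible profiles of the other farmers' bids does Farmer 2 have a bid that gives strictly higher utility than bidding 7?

Others bid (3, 3, 3): truth gives 0; bid 4 gives 3 > 0. Violating.
Others bid (3, 3, 4): truth gives 0; bid 4 gives 3 > 0. Violating.
Others bid (3, 3, 27): truth gives -7; bid 3 gives -3 > -7. Violating.
Others bid (3, 4, 3): truth gives 0; bid 4 gives 3 > 0. Violating.
Others bid (3, 3, 7): truth gives 0; no alternative beats it.
Others bid (3, 4, 7): truth gives 0; no alternative beats it.
(Checking all 64 profiles: 50 have a profitable deviation, 14 do not.)

50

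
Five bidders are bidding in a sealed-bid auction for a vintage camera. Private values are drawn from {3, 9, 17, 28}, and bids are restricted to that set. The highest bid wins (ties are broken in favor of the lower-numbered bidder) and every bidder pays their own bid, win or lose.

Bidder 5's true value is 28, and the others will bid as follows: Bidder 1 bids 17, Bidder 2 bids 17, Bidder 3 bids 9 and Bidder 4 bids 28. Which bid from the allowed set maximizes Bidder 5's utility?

Bid 3: loses but pays 3, utility -3.
Bid 9: loses but pays 9, utility -9.
Bid 17: loses but pays 17, utility -17.
Bid 28: loses but pays 28, utility -28.
The best choice is 3 with utility -3.

3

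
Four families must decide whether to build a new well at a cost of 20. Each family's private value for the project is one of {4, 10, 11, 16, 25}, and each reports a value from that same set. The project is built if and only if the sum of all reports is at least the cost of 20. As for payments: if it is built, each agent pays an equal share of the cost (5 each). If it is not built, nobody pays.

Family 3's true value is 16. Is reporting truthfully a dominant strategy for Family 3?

Check each profile of the others' reports and compare truth against every alternative report.
Others report (4, 4, 4): truth gives 11, best alternative gives 11.
Others report (4, 4, 10): truth gives 11, best alternative gives 11.
Others report (4, 4, 11): truth gives 11, best alternative gives 11.
Others report (4, 4, 16): truth gives 11, best alternative gives 11.
Others report (4, 4, 25): truth gives 11, best alternative gives 11.
Others report (4, 10, 4): truth gives 11, best alternative gives 11.
(Remaining 119 profiles checked similarly; truth is weakly best in each.)
In every case the truthful report is at least as good as any alternative, so it is a dominant strategy.

Yes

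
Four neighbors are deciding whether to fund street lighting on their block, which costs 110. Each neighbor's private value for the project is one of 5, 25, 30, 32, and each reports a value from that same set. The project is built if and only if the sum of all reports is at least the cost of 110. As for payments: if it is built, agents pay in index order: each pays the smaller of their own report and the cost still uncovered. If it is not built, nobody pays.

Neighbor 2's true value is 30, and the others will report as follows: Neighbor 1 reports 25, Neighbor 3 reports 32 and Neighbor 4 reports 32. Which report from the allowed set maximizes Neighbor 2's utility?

Report 5: project not built, utility 0.
Report 25: project built, pays 25, utility 30 - 25 = 5.
Report 30: project built, pays 30, utility 30 - 30 = 0.
Report 32: project built, pays 32, utility 30 - 32 = -2.
The best choice is 25 with utility 5.

25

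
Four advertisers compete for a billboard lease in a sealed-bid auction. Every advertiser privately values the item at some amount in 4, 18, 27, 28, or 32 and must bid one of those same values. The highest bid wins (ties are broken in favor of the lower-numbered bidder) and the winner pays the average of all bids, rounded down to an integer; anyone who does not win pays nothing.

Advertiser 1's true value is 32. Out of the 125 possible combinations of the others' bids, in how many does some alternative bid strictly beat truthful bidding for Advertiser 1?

64

Others bid (4, 4, 4): truth gives 21; bid 4 gives 28 > 21. Violating.
Others bid (4, 4, 18): truth gives 18; bid 18 gives 21 > 18. Violating.
Others bid (4, 4, 27): truth gives 16; bid 27 gives 17 > 16. Violating.
Others bid (4, 4, 28): truth gives 15; bid 28 gives 16 > 15. Violating.
Others bid (4, 4, 32): truth gives 14; no alternative beats it.
Others bid (4, 18, 32): truth gives 11; no alternative beats it.
(Checking all 125 profiles: 64 have a profitable deviation, 61 do not.)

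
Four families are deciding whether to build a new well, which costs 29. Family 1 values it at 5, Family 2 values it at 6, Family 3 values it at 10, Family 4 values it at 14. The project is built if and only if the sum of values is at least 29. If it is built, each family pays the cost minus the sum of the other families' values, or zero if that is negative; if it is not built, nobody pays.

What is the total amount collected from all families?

Total value 35 ≥ cost 29, so it is built.
Family 1: others sum to 30; max(0, 29 - 30) = 0.
Family 2: others sum to 29; max(0, 29 - 29) = 0.
Family 3: others sum to 25; max(0, 29 - 25) = 4.
Family 4: others sum to 21; max(0, 29 - 21) = 8.
Total collected = 0 + 0 + 4 + 8 = 12.

12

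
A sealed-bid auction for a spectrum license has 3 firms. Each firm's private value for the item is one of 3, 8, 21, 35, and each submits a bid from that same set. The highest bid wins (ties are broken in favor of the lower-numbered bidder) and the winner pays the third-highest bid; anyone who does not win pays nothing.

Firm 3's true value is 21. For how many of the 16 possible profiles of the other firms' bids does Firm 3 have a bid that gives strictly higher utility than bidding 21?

Others bid (3, 21): truth gives 0; bid 35 gives 18 > 0. Violating.
Others bid (8, 21): truth gives 0; bid 35 gives 13 > 0. Violating.
Others bid (21, 3): truth gives 0; bid 35 gives 18 > 0. Violating.
Others bid (21, 8): truth gives 0; bid 35 gives 13 > 0. Violating.
Others bid (3, 3): truth gives 18; no alternative beats it.
Others bid (3, 8): truth gives 18; no alternative beats it.
(Checking all 16 profiles: 4 have a profitable deviation, 12 do not.)

4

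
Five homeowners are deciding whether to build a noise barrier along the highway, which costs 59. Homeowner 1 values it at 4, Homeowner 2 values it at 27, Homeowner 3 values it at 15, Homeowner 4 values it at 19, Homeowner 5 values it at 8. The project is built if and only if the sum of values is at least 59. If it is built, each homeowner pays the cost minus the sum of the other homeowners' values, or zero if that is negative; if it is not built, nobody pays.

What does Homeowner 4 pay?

Total value 73 ≥ cost 59, so the project is built.
The other homeowners' values sum to 54.
Cost minus that sum is 59 - 54 = 5.

5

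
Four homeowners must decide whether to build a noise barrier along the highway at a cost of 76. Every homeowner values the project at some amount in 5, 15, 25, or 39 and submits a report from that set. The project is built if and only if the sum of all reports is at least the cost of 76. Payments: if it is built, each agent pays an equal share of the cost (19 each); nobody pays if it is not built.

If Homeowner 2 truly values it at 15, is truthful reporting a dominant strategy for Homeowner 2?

Consider the case where Homeowner 1 reports 5, Homeowner 3 reports 25 and Homeowner 4 reports 39.
Truthful report 15: project built, pays 19, utility 15 - 19 = -4.
Report 5 instead: project not built, utility 0.
Since 0 > -4, reporting 5 is strictly better here, so truthful reporting is not dominant.

No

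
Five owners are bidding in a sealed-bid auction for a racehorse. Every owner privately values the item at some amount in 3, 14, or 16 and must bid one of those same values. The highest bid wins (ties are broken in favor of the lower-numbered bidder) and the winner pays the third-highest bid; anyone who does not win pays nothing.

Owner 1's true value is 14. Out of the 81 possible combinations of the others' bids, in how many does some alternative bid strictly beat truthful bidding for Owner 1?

4

Others bid (3, 3, 3, 16): truth gives 0; bid 16 gives 11 > 0. Violating.
Others bid (3, 3, 16, 3): truth gives 0; bid 16 gives 11 > 0. Violating.
Others bid (3, 16, 3, 3): truth gives 0; bid 16 gives 11 > 0. Violating.
Others bid (16, 3, 3, 3): truth gives 0; bid 16 gives 11 > 0. Violating.
Others bid (3, 3, 3, 3): truth gives 11; no alternative beats it.
Others bid (3, 3, 3, 14): truth gives 11; no alternative beats it.
(Checking all 81 profiles: 4 have a profitable deviation, 77 do not.)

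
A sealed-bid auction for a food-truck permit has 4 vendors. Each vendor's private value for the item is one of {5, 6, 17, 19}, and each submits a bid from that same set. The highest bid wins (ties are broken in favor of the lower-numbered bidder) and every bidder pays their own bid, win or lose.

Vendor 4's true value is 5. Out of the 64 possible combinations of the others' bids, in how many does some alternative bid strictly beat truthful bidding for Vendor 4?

1

Others bid (5, 5, 5): truth gives -5; bid 6 gives -1 > -5. Violating.
Others bid (5, 5, 6): truth gives -5; no alternative beats it.
Others bid (5, 5, 17): truth gives -5; no alternative beats it.
(Checking all 64 profiles: 1 has a profitable deviation, 63 do not.)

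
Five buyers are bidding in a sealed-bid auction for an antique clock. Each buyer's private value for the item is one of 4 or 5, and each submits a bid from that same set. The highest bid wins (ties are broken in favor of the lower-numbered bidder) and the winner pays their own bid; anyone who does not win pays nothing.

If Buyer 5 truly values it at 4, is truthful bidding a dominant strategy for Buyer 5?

Check each profile of the others' bids and compare truth against every alternative bid.
Others bid (4, 4, 4, 4): truth gives 0, best alternative gives -1.
Others bid (4, 4, 4, 5): truth gives 0, best alternative gives 0.
Others bid (4, 4, 5, 4): truth gives 0, best alternative gives 0.
Others bid (4, 4, 5, 5): truth gives 0, best alternative gives 0.
Others bid (4, 5, 4, 4): truth gives 0, best alternative gives 0.
Others bid (4, 5, 4, 5): truth gives 0, best alternative gives 0.
(Remaining 10 profiles checked similarly; truth is weakly best in each.)
In every case the truthful bid is at least as good as any alternative, so it is a dominant strategy.

Yes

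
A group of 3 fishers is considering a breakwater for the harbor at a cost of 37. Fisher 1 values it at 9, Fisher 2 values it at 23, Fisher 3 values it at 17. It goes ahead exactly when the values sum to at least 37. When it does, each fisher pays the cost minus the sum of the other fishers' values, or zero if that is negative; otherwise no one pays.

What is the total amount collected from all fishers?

Total value 49 ≥ cost 37, so it is built.
Fisher 1: others sum to 40; max(0, 37 - 40) = 0.
Fisher 2: others sum to 26; max(0, 37 - 26) = 11.
Fisher 3: others sum to 32; max(0, 37 - 32) = 5.
Total collected = 0 + 11 + 5 = 16.

16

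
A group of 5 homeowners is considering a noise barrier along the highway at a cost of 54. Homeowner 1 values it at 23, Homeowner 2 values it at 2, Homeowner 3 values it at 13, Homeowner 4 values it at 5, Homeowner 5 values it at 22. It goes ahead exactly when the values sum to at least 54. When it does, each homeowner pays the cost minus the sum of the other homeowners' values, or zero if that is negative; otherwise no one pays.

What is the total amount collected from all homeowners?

Total value 65 ≥ cost 54, so it is built.
Homeowner 1: others sum to 42; max(0, 54 - 42) = 12.
Homeowner 2: others sum to 63; max(0, 54 - 63) = 0.
Homeowner 3: others sum to 52; max(0, 54 - 52) = 2.
Homeowner 4: others sum to 60; max(0, 54 - 60) = 0.
Homeowner 5: others sum to 43; max(0, 54 - 43) = 11.
Total collected = 12 + 0 + 2 + 0 + 11 = 25.

25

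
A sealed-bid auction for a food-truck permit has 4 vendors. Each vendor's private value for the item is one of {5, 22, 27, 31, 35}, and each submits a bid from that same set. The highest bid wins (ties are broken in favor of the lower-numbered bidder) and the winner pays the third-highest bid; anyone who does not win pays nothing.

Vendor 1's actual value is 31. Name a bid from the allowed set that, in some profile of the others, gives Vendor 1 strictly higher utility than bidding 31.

Suppose Vendor 2 bids 5, Vendor 3 bids 5 and Vendor 4 bids 35.
Bid 31: loses, pays 0, utility 0.
Bid 35: wins, pays 5, utility 31 - 5 = 26.
So bidding 35 beats truth here (26 > 0).

35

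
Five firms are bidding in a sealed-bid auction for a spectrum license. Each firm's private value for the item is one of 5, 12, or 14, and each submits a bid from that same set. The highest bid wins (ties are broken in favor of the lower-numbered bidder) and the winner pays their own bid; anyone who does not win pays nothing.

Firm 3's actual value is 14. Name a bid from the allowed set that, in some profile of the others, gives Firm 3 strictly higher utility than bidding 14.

Suppose Firm 1 bids 5, Firm 2 bids 5, Firm 4 bids 5 and Firm 5 bids 5.
Bid 14: wins, pays 14, utility 14 - 14 = 0.
Bid 12: wins, pays 12, utility 14 - 12 = 2.
So bidding 12 beats truth here (2 > 0).

12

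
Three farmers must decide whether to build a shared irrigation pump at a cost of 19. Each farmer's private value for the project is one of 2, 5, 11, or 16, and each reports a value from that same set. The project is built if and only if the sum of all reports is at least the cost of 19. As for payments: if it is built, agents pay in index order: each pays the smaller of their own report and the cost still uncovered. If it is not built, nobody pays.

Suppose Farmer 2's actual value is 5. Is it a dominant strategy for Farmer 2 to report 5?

Consider the case where Farmer 1 reports 2 and Farmer 3 reports 16.
Truthful report 5: project built, pays 5, utility 5 - 5 = 0.
Report 2 instead: project built, pays 2, utility 5 - 2 = 3.
Since 3 > 0, reporting 2 is strictly better here, so truthful reporting is not dominant.

No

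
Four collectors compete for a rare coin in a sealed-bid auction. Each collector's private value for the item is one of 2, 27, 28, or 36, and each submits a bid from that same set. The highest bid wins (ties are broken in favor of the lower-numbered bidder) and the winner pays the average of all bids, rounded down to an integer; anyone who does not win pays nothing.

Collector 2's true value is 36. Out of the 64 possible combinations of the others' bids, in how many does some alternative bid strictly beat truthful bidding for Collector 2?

Others bid (2, 2, 2): truth gives 26; bid 27 gives 28 > 26. Violating.
Others bid (2, 2, 27): truth gives 20; bid 27 gives 22 > 20. Violating.
Others bid (2, 2, 28): truth gives 19; bid 28 gives 21 > 19. Violating.
Others bid (2, 27, 2): truth gives 20; bid 27 gives 22 > 20. Violating.
Others bid (2, 2, 36): truth gives 17; no alternative beats it.
Others bid (2, 27, 36): truth gives 11; no alternative beats it.
(Checking all 64 profiles: 18 have a profitable deviation, 46 do not.)

18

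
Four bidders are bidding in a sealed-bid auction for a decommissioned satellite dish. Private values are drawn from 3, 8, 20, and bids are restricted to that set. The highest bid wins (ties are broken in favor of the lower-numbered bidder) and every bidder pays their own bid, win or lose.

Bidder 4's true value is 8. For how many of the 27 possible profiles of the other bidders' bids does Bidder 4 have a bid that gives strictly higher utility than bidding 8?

26

Others bid (3, 3, 8): truth gives -8; bid 3 gives -3 > -8. Violating.
Others bid (3, 3, 20): truth gives -8; bid 3 gives -3 > -8. Violating.
Others bid (3, 8, 3): truth gives -8; bid 3 gives -3 > -8. Violating.
Others bid (3, 8, 8): truth gives -8; bid 3 gives -3 > -8. Violating.
Others bid (3, 3, 3): truth gives 0; no alternative beats it.
(Checking all 27 profiles: 26 have a profitable deviation, 1 does not.)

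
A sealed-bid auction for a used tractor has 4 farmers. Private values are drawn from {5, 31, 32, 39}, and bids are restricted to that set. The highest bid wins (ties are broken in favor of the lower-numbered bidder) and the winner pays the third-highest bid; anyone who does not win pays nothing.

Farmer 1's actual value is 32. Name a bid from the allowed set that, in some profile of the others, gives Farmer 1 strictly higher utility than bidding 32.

Suppose Farmer 2 bids 5, Farmer 3 bids 5 and Farmer 4 bids 39.
Bid 32: loses, pays 0, utility 0.
Bid 39: wins, pays 5, utility 32 - 5 = 27.
So bidding 39 beats truth here (27 > 0).

39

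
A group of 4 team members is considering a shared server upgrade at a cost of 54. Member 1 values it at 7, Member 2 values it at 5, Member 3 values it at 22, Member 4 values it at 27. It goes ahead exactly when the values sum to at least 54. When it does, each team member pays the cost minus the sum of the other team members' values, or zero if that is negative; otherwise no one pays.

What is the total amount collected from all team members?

35

Total value 61 ≥ cost 54, so it is built.
Member 1: others sum to 54; max(0, 54 - 54) = 0.
Member 2: others sum to 56; max(0, 54 - 56) = 0.
Member 3: others sum to 39; max(0, 54 - 39) = 15.
Member 4: others sum to 34; max(0, 54 - 34) = 20.
Total collected = 0 + 0 + 15 + 20 = 35.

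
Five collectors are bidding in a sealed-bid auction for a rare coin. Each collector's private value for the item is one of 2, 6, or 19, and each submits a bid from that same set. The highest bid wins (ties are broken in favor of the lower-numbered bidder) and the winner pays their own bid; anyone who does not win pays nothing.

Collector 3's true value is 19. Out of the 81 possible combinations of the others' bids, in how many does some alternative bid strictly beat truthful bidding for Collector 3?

Others bid (2, 2, 2, 2): truth gives 0; bid 6 gives 13 > 0. Violating.
Others bid (2, 2, 2, 6): truth gives 0; bid 6 gives 13 > 0. Violating.
Others bid (2, 2, 6, 2): truth gives 0; bid 6 gives 13 > 0. Violating.
Others bid (2, 2, 6, 6): truth gives 0; bid 6 gives 13 > 0. Violating.
Others bid (2, 2, 2, 19): truth gives 0; no alternative beats it.
Others bid (2, 2, 6, 19): truth gives 0; no alternative beats it.
(Checking all 81 profiles: 4 have a profitable deviation, 77 do not.)

4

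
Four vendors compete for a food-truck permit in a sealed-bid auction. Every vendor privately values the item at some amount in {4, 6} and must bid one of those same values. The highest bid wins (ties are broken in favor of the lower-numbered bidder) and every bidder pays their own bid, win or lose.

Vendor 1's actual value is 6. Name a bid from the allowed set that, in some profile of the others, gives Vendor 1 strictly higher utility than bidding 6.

Suppose Vendor 2 bids 4, Vendor 3 bids 4 and Vendor 4 bids 4.
Bid 6: wins, pays 6, utility 6 - 6 = 0.
Bid 4: wins, pays 4, utility 6 - 4 = 2.
So bidding 4 beats truth here (2 > 0).

4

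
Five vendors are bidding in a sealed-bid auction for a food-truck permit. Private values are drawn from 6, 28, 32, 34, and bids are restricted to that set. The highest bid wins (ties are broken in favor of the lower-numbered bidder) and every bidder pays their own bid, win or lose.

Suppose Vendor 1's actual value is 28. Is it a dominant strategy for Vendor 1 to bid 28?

No

Consider the case where Vendor 2 bids 6, Vendor 3 bids 6, Vendor 4 bids 6 and Vendor 5 bids 6.
Truthful bid 28: wins, pays 28, utility 28 - 28 = 0.
Bid 6 instead: wins, pays 6, utility 28 - 6 = 22.
Since 22 > 0, bidding 6 is strictly better here, so truthful bidding is not dominant.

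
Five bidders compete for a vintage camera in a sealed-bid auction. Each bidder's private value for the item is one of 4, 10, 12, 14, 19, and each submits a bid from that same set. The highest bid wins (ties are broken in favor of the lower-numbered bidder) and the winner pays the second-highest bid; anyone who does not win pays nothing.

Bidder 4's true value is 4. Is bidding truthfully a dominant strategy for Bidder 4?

Check each profile of the others' bids and compare truth against every alternative bid.
Others bid (4, 4, 4, 10): truth gives 0, best alternative gives -6.
Others bid (4, 4, 4, 4): truth gives 0, best alternative gives 0.
Others bid (4, 4, 4, 12): truth gives 0, best alternative gives 0.
Others bid (4, 4, 4, 14): truth gives 0, best alternative gives 0.
Others bid (4, 4, 4, 19): truth gives 0, best alternative gives 0.
Others bid (4, 4, 10, 4): truth gives 0, best alternative gives 0.
(Remaining 619 profiles checked similarly; truth is weakly best in each.)
In every case the truthful bid is at least as good as any alternative, so it is a dominant strategy.

Yes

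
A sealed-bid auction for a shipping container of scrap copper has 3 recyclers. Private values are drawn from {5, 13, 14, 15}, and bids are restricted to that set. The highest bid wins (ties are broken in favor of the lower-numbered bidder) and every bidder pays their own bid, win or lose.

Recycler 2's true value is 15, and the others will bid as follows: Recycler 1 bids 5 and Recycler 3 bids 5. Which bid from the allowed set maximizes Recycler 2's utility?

Bid 5: loses but pays 5, utility -5.
Bid 13: wins, pays 13, utility 15 - 13 = 2.
Bid 14: wins, pays 14, utility 15 - 14 = 1.
Bid 15: wins, pays 15, utility 15 - 15 = 0.
The best choice is 13 with utility 2.

13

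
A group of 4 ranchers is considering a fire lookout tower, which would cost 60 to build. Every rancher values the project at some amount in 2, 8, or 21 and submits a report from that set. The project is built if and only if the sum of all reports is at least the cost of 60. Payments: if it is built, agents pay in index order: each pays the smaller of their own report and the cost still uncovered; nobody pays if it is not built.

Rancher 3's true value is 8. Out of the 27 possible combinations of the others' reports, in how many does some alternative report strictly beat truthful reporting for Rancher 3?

Others report (21, 21, 21): truth gives 0; report 2 gives 6 > 0. Violating.
Others report (2, 2, 2): truth gives 0; no alternative beats it.
Others report (2, 2, 8): truth gives 0; no alternative beats it.
(Checking all 27 profiles: 1 has a profitable deviation, 26 do not.)

1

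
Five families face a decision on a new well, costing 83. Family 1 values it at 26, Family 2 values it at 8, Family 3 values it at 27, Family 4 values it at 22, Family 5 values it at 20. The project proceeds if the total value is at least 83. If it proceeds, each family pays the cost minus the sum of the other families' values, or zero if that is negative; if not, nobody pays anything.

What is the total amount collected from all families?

Total value 103 ≥ cost 83, so it is built.
Family 1: others sum to 77; max(0, 83 - 77) = 6.
Family 2: others sum to 95; max(0, 83 - 95) = 0.
Family 3: others sum to 76; max(0, 83 - 76) = 7.
Family 4: others sum to 81; max(0, 83 - 81) = 2.
Family 5: others sum to 83; max(0, 83 - 83) = 0.
Total collected = 6 + 0 + 7 + 2 + 0 = 15.

15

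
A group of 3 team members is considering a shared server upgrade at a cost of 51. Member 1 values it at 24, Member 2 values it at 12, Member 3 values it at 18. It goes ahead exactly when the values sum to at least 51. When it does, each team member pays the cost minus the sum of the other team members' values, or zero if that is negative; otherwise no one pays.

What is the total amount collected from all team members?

45

Total value 54 ≥ cost 51, so it is built.
Member 1: others sum to 30; max(0, 51 - 30) = 21.
Member 2: others sum to 42; max(0, 51 - 42) = 9.
Member 3: others sum to 36; max(0, 51 - 36) = 15.
Total collected = 21 + 9 + 15 = 45.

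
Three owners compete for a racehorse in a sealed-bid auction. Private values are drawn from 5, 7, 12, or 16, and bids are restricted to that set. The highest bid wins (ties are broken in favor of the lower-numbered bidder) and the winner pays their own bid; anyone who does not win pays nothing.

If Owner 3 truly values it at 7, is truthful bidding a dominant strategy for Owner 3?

Yes

Check each profile of the others' bids and compare truth against every alternative bid.
Others bid (5, 5): truth gives 0, best alternative gives 0.
Others bid (5, 7): truth gives 0, best alternative gives 0.
Others bid (5, 12): truth gives 0, best alternative gives 0.
Others bid (5, 16): truth gives 0, best alternative gives 0.
Others bid (7, 5): truth gives 0, best alternative gives 0.
Others bid (7, 7): truth gives 0, best alternative gives 0.
(Remaining 10 profiles checked similarly; truth is weakly best in each.)
In every case the truthful bid is at least as good as any alternative, so it is a dominant strategy.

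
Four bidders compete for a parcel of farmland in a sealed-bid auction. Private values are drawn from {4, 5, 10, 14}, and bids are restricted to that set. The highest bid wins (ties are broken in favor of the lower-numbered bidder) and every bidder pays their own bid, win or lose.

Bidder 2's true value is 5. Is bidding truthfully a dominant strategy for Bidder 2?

Consider the case where Bidder 1 bids 4, Bidder 3 bids 4 and Bidder 4 bids 10.
Truthful bid 5: loses but pays 5, utility -5.
Bid 4 instead: loses but pays 4, utility -4.
Since -4 > -5, bidding 4 is strictly better here, so truthful bidding is not dominant.

No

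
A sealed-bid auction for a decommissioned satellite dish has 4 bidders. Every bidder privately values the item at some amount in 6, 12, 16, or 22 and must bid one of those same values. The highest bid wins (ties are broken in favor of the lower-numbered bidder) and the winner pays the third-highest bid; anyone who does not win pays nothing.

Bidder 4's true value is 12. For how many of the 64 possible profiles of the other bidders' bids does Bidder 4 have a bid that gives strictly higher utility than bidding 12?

Others bid (6, 6, 12): truth gives 0; bid 16 gives 6 > 0. Violating.
Others bid (6, 6, 16): truth gives 0; bid 22 gives 6 > 0. Violating.
Others bid (6, 12, 6): truth gives 0; bid 16 gives 6 > 0. Violating.
Others bid (6, 16, 6): truth gives 0; bid 22 gives 6 > 0. Violating.
Others bid (6, 6, 6): truth gives 6; no alternative beats it.
Others bid (6, 6, 22): truth gives 0; no alternative beats it.
(Checking all 64 profiles: 6 have a profitable deviation, 58 do not.)

6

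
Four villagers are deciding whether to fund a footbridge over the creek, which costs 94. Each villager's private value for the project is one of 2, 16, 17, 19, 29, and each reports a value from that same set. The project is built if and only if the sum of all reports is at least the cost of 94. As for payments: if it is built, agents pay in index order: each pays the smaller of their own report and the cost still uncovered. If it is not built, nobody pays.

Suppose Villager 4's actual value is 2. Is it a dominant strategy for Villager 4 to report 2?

Check each profile of the others' reports and compare truth against every alternative report.
Others report (29, 29, 29): truth gives 0, best alternative gives -5.
Others report (2, 2, 2): truth gives 0, best alternative gives 0.
Others report (2, 2, 16): truth gives 0, best alternative gives 0.
Others report (2, 2, 17): truth gives 0, best alternative gives 0.
Others report (2, 2, 19): truth gives 0, best alternative gives 0.
Others report (2, 2, 29): truth gives 0, best alternative gives 0.
(Remaining 119 profiles checked similarly; truth is weakly best in each.)
In every case the truthful report is at least as good as any alternative, so it is a dominant strategy.

Yes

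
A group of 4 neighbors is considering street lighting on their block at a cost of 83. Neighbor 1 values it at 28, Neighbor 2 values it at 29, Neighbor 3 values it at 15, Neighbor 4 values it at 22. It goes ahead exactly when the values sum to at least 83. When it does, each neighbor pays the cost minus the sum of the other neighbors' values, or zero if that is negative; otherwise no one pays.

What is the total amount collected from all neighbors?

Total value 94 ≥ cost 83, so it is built.
Neighbor 1: others sum to 66; max(0, 83 - 66) = 17.
Neighbor 2: others sum to 65; max(0, 83 - 65) = 18.
Neighbor 3: others sum to 79; max(0, 83 - 79) = 4.
Neighbor 4: others sum to 72; max(0, 83 - 72) = 11.
Total collected = 17 + 18 + 4 + 11 = 50.

50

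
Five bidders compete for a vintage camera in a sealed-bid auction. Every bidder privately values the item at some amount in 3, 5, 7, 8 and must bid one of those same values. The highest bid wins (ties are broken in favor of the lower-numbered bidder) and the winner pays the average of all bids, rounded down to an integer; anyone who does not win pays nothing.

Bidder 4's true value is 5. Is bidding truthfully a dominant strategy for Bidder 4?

No

Consider the case where Bidder 1 bids 3, Bidder 2 bids 3, Bidder 3 bids 3 and Bidder 5 bids 7.
Truthful bid 5: loses, pays 0, utility 0.
Bid 7 instead: wins, pays 4, utility 5 - 4 = 1.
Since 1 > 0, bidding 7 is strictly better here, so truthful bidding is not dominant.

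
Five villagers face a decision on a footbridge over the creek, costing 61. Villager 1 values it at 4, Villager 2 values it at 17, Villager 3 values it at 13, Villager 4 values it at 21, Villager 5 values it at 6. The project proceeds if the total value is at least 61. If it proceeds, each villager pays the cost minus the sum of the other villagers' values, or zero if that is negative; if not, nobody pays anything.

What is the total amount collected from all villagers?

61

Total value 61 ≥ cost 61, so it is built.
Villager 1: others sum to 57; max(0, 61 - 57) = 4.
Villager 2: others sum to 44; max(0, 61 - 44) = 17.
Villager 3: others sum to 48; max(0, 61 - 48) = 13.
Villager 4: others sum to 40; max(0, 61 - 40) = 21.
Villager 5: others sum to 55; max(0, 61 - 55) = 6.
Total collected = 4 + 17 + 13 + 21 + 6 = 61.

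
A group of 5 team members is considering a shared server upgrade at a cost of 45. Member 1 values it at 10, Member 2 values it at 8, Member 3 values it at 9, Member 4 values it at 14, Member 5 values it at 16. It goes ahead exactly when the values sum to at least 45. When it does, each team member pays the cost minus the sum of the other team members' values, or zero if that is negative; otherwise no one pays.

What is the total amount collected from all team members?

6

Total value 57 ≥ cost 45, so it is built.
Member 1: others sum to 47; max(0, 45 - 47) = 0.
Member 2: others sum to 49; max(0, 45 - 49) = 0.
Member 3: others sum to 48; max(0, 45 - 48) = 0.
Member 4: others sum to 43; max(0, 45 - 43) = 2.
Member 5: others sum to 41; max(0, 45 - 41) = 4.
Total collected = 0 + 0 + 0 + 2 + 4 = 6.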